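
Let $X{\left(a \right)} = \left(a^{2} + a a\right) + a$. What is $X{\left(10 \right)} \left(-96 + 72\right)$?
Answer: $-5040$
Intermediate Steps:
$X{\left(a \right)} = a + 2 a^{2}$ ($X{\left(a \right)} = \left(a^{2} + a^{2}\right) + a = 2 a^{2} + a = a + 2 a^{2}$)
$X{\left(10 \right)} \left(-96 + 72\right) = 10 \left(1 + 2 \cdot 10\right) \left(-96 + 72\right) = 10 \left(1 + 20\right) \left(-24\right) = 10 \cdot 21 \left(-24\right) = 210 \left(-24\right) = -5040$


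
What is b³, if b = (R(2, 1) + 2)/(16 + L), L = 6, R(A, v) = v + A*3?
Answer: 729/10648 ≈ 0.068464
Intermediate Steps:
R(A, v) = v + 3*A
b = 9/22 (b = ((1 + 3*2) + 2)/(16 + 6) = ((1 + 6) + 2)/22 = (7 + 2)*(1/22) = 9*(1/22) = 9/22 ≈ 0.40909)
b³ = (9/22)³ = 729/10648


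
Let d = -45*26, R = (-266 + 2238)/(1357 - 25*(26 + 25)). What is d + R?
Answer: -46984/41 ≈ -1146.0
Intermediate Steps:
R = 986/41 (R = 1972/(1357 - 25*51) = 1972/(1357 - 1275) = 1972/82 = 1972*(1/82) = 986/41 ≈ 24.049)
d = -1170
d + R = -1170 + 986/41 = -46984/41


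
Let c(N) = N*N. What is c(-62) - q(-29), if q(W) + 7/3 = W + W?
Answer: 11713/3 ≈ 3904.3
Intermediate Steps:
c(N) = N²
q(W) = -7/3 + 2*W (q(W) = -7/3 + (W + W) = -7/3 + 2*W)
c(-62) - q(-29) = (-62)² - (-7/3 + 2*(-29)) = 3844 - (-7/3 - 58) = 3844 - 1*(-181/3) = 3844 + 181/3 = 11713/3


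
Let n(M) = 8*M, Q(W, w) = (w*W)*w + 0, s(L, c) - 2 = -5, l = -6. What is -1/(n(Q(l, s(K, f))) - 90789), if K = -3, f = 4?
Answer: 1/91221 ≈ 1.0962e-5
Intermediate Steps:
s(L, c) = -3 (s(L, c) = 2 - 5 = -3)
Q(W, w) = W*w² (Q(W, w) = (W*w)*w + 0 = W*w² + 0 = W*w²)
-1/(n(Q(l, s(K, f))) - 90789) = -1/(8*(-6*(-3)²) - 90789) = -1/(8*(-6*9) - 90789) = -1/(8*(-54) - 90789) = -1/(-432 - 90789) = -1/(-91221) = -1*(-1/91221) = 1/91221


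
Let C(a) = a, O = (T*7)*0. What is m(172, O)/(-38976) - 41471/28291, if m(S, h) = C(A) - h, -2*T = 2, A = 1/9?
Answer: -14547391555/9924030144 ≈ -1.4659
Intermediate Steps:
A = 1/9 ≈ 0.11111
T = -1 (T = -1/2*2 = -1)
O = 0 (O = -1*7*0 = -7*0 = 0)
m(S, h) = 1/9 - h
m(172, O)/(-38976) - 41471/28291 = (1/9 - 1*0)/(-38976) - 41471/28291 = (1/9 + 0)*(-1/38976) - 41471*1/28291 = (1/9)*(-1/38976) - 41471/28291 = -1/350784 - 41471/28291 = -14547391555/9924030144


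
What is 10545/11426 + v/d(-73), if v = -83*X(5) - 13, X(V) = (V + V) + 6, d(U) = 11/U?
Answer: 1118641413/125686 ≈ 8900.3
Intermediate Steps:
X(V) = 6 + 2*V (X(V) = 2*V + 6 = 6 + 2*V)
v = -1341 (v = -83*(6 + 2*5) - 13 = -83*(6 + 10) - 13 = -83*16 - 13 = -1328 - 13 = -1341)
10545/11426 + v/d(-73) = 10545/11426 - 1341/(11/(-73)) = 10545*(1/11426) - 1341/(11*(-1/73)) = 10545/11426 - 1341/(-11/73) = 10545/11426 - 1341*(-73/11) = 10545/11426 + 97893/11 = 1118641413/125686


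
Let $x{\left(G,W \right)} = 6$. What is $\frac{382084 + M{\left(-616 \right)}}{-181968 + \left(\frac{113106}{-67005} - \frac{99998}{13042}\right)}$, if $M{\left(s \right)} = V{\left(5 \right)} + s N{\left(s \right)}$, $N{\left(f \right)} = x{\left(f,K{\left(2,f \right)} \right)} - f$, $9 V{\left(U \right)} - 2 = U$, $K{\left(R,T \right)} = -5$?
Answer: $\frac{466311656225}{79513113789861} \approx 0.0058646$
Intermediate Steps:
$V{\left(U \right)} = \frac{2}{9} + \frac{U}{9}$
$N{\left(f \right)} = 6 - f$
$M{\left(s \right)} = \frac{7}{9} + s \left(6 - s\right)$ ($M{\left(s \right)} = \left(\frac{2}{9} + \frac{1}{9} \cdot 5\right) + s \left(6 - s\right) = \left(\frac{2}{9} + \frac{5}{9}\right) + s \left(6 - s\right) = \frac{7}{9} + s \left(6 - s\right)$)
$\frac{382084 + M{\left(-616 \right)}}{-181968 + \left(\frac{113106}{-67005} - \frac{99998}{13042}\right)} = \frac{382084 + \left(\frac{7}{9} - - 616 \left(-6 - 616\right)\right)}{-181968 + \left(\frac{113106}{-67005} - \frac{99998}{13042}\right)} = \frac{382084 + \left(\frac{7}{9} - \left(-616\right) \left(-622\right)\right)}{-181968 + \left(113106 \left(- \frac{1}{67005}\right) - \frac{49999}{6521}\right)} = \frac{382084 + \left(\frac{7}{9} - 383152\right)}{-181968 - \frac{1362582407}{145646535}} = \frac{382084 - \frac{3448361}{9}}{-181968 - \frac{1362582407}{145646535}} = - \frac{9605}{9 \left(- \frac{26504371263287}{145646535}\right)} = \left(- \frac{9605}{9}\right) \left(- \frac{145646535}{26504371263287}\right) = \frac{466311656225}{79513113789861}$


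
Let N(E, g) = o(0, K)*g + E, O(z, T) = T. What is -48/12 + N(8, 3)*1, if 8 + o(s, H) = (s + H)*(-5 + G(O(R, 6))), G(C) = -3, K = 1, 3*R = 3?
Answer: -44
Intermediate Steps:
R = 1 (R = (⅓)*3 = 1)
o(s, H) = -8 - 8*H - 8*s (o(s, H) = -8 + (s + H)*(-5 - 3) = -8 + (H + s)*(-8) = -8 + (-8*H - 8*s) = -8 - 8*H - 8*s)
N(E, g) = E - 16*g (N(E, g) = (-8 - 8*1 - 8*0)*g + E = (-8 - 8 + 0)*g + E = -16*g + E = E - 16*g)
-48/12 + N(8, 3)*1 = -48/12 + (8 - 16*3)*1 = -48*1/12 + (8 - 48)*1 = -4 - 40*1 = -4 - 40 = -44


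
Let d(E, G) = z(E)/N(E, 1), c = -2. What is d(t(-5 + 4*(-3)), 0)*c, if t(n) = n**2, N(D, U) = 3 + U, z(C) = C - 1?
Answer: -144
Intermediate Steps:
z(C) = -1 + C
d(E, G) = -1/4 + E/4 (d(E, G) = (-1 + E)/(3 + 1) = (-1 + E)/4 = (-1 + E)*(1/4) = -1/4 + E/4)
d(t(-5 + 4*(-3)), 0)*c = (-1/4 + (-5 + 4*(-3))**2/4)*(-2) = (-1/4 + (-5 - 12)**2/4)*(-2) = (-1/4 + (1/4)*(-17)**2)*(-2) = (-1/4 + (1/4)*289)*(-2) = (-1/4 + 289/4)*(-2) = 72*(-2) = -144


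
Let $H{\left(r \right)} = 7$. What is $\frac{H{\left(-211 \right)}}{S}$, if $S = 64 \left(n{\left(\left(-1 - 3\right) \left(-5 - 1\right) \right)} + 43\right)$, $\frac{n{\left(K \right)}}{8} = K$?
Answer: $\frac{7}{15040} \approx 0.00046543$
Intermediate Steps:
$n{\left(K \right)} = 8 K$
$S = 15040$ ($S = 64 \left(8 \left(-1 - 3\right) \left(-5 - 1\right) + 43\right) = 64 \left(8 \left(\left(-4\right) \left(-6\right)\right) + 43\right) = 64 \left(8 \cdot 24 + 43\right) = 64 \left(192 + 43\right) = 64 \cdot 235 = 15040$)
$\frac{H{\left(-211 \right)}}{S} = \frac{7}{15040}$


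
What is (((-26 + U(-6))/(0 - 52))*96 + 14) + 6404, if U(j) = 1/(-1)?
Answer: 84082/13 ≈ 6467.8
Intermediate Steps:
U(j) = -1
(((-26 + U(-6))/(0 - 52))*96 + 14) + 6404 = (((-26 - 1)/(0 - 52))*96 + 14) + 6404 = (-27/(-52)*96 + 14) + 6404 = (-27*(-1/52)*96 + 14) + 6404 = ((27/52)*96 + 14) + 6404 = (648/13 + 14) + 6404 = 830/13 + 6404 = 84082/13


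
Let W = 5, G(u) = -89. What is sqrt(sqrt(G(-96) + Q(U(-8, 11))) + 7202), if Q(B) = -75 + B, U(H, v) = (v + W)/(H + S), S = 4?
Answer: sqrt(7202 + 2*I*sqrt(42)) ≈ 84.865 + 0.0764*I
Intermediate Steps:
U(H, v) = (5 + v)/(4 + H) (U(H, v) = (v + 5)/(H + 4) = (5 + v)/(4 + H))
sqrt(sqrt(G(-96) + Q(U(-8, 11))) + 7202) = sqrt(sqrt(-89 + (-75 + (5 + 11)/(4 - 8))) + 7202) = sqrt(sqrt(-89 + (-75 + 16/(-4))) + 7202) = sqrt(sqrt(-89 + (-75 - 1/4*16)) + 7202) = sqrt(sqrt(-89 + (-75 - 4)) + 7202) = sqrt(sqrt(-89 - 79) + 7202) = sqrt(sqrt(-168) + 7202) = sqrt(2*I*sqrt(42) + 7202) = sqrt(7202 + 2*I*sqrt(42))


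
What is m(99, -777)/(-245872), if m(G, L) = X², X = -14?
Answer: -49/61468 ≈ -0.00079716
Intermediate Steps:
m(G, L) = 196 (m(G, L) = (-14)² = 196)
m(99, -777)/(-245872) = 196/(-245872) = 196*(-1/245872) = -49/61468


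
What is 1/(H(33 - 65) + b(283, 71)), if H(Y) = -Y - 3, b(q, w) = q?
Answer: 1/312 ≈ 0.0032051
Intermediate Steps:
H(Y) = -3 - Y
1/(H(33 - 65) + b(283, 71)) = 1/((-3 - (33 - 65)) + 283) = 1/((-3 - 1*(-32)) + 283) = 1/((-3 + 32) + 283) = 1/(29 + 283) = 1/312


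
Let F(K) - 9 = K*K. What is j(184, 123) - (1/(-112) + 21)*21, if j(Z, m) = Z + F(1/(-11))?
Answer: -479749/1936 ≈ -247.80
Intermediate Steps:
F(K) = 9 + K² (F(K) = 9 + K*K = 9 + K²)
j(Z, m) = 1090/121 + Z (j(Z, m) = Z + (9 + (1/(-11))²) = Z + (9 + (-1/11)²) = Z + (9 + 1/121) = Z + 1090/121 = 1090/121 + Z)
j(184, 123) - (1/(-112) + 21)*21 = (1090/121 + 184) - (1/(-112) + 21)*21 = 23354/121 - (-1/112 + 21)*21 = 23354/121 - 2351*21/112 = 23354/121 - 1*7053/16 = 23354/121 - 7053/16 = -479749/1936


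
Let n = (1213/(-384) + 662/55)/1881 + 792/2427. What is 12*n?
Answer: 10639535917/2678243040 ≈ 3.9726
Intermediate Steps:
n = 10639535917/32138916480 (n = (1213*(-1/384) + 662*(1/55))*(1/1881) + 792*(1/2427) = (-1213/384 + 662/55)*(1/1881) + 264/809 = (187493/21120)*(1/1881) + 264/809 = 187493/39726720 + 264/809 = 10639535917/32138916480 ≈ 0.33105)
12*n = 12*(10639535917/32138916480) = 10639535917/2678243040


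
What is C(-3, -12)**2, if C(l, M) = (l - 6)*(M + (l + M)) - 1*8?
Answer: 55225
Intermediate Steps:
C(l, M) = -8 + (-6 + l)*(l + 2*M) (C(l, M) = (-6 + l)*(M + (M + l)) - 8 = (-6 + l)*(l + 2*M) - 8 = -8 + (-6 + l)*(l + 2*M))
C(-3, -12)**2 = (-8 + (-3)**2 - 12*(-12) - 6*(-3) + 2*(-12)*(-3))**2 = (-8 + 9 + 144 + 18 + 72)**2 = 235**2 = 55225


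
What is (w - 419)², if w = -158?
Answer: 332929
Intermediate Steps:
(w - 419)² = (-158 - 419)² = (-577)² = 332929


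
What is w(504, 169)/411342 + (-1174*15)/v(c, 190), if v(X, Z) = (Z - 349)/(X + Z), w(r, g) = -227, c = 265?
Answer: 1098632768669/21801126 ≈ 50393.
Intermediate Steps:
v(X, Z) = (-349 + Z)/(X + Z)
w(504, 169)/411342 + (-1174*15)/v(c, 190) = -227/411342 + (-1174*15)/(((-349 + 190)/(265 + 190))) = -227*1/411342 - 17610/(-159/455) = -227/411342 - 17610/((1/455)*(-159)) = -227/411342 - 17610/(-159/455) = -227/411342 - 17610*(-455/159) = -227/411342 + 2670850/53 = 1098632768669/21801126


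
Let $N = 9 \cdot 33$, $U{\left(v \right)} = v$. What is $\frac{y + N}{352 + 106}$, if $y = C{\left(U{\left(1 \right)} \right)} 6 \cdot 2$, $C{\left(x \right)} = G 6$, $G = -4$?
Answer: $\frac{9}{458} \approx 0.019651$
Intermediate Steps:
$N = 297$
$C{\left(x \right)} = -24$ ($C{\left(x \right)} = \left(-4\right) 6 = -24$)
$y = -288$ ($y = \left(-24\right) 6 \cdot 2 = \left(-144\right) 2 = -288$)
$\frac{y + N}{352 + 106} = \frac{-288 + 297}{352 + 106} = \frac{9}{458}$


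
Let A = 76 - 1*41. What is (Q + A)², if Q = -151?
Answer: 13456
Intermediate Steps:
A = 35 (A = 76 - 41 = 35)
(Q + A)² = (-151 + 35)² = (-116)² = 13456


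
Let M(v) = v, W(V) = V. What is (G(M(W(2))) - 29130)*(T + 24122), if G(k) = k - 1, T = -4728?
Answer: -564927826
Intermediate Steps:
G(k) = -1 + k
(G(M(W(2))) - 29130)*(T + 24122) = ((-1 + 2) - 29130)*(-4728 + 24122) = (1 - 29130)*19394 = -29129*19394 = -564927826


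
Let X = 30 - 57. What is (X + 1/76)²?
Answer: 4206601/5776 ≈ 728.29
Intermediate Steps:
X = -27
(X + 1/76)² = (-27 + 1/76)² = (-2051/76)² = 4206601/5776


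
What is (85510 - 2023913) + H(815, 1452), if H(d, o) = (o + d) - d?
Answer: -1936951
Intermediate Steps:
H(d, o) = o (H(d, o) = (d + o) - d = o)
(85510 - 2023913) + H(815, 1452) = (85510 - 2023913) + 1452 = -1938403 + 1452 = -1936951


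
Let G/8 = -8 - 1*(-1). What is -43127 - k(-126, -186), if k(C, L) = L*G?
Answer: -53543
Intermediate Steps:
G = -56 (G = 8*(-8 - 1*(-1)) = 8*(-8 + 1) = 8*(-7) = -56)
k(C, L) = -56*L (k(C, L) = L*(-56) = -56*L)
-43127 - k(-126, -186) = -43127 - (-56)*(-186) = -43127 - 1*10416 = -43127 - 10416 = -53543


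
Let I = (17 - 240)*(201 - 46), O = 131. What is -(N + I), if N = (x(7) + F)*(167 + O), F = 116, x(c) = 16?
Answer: -4771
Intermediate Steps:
N = 39336 (N = (16 + 116)*(167 + 131) = 132*298 = 39336)
I = -34565 (I = -223*155 = -34565)
-(N + I) = -(39336 - 34565) = -1*4771 = -4771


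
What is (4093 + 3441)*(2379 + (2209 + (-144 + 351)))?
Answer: 36125530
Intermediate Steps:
(4093 + 3441)*(2379 + (2209 + (-144 + 351))) = 7534*(2379 + (2209 + 207)) = 7534*(2379 + 2416) = 7534*4795 = 36125530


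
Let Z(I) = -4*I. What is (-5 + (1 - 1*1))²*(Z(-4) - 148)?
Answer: -3300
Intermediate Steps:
(-5 + (1 - 1*1))²*(Z(-4) - 148) = (-5 + (1 - 1*1))²*(-4*(-4) - 148) = (-5 + (1 - 1))²*(16 - 148) = (-5 + 0)²*(-132) = (-5)²*(-132) = 25*(-132) = -3300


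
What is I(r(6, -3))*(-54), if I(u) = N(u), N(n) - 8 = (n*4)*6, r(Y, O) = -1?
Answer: 864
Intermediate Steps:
N(n) = 8 + 24*n (N(n) = 8 + (n*4)*6 = 8 + (4*n)*6 = 8 + 24*n)
I(u) = 8 + 24*u
I(r(6, -3))*(-54) = (8 + 24*(-1))*(-54) = (8 - 24)*(-54) = -16*(-54) = 864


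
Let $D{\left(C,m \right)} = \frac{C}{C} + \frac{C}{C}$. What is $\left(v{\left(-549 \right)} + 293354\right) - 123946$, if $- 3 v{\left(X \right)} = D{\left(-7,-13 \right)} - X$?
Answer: $\frac{507673}{3} \approx 1.6922 \cdot 10^{5}$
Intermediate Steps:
$D{\left(C,m \right)} = 2$ ($D{\left(C,m \right)} = 1 + 1 = 2$)
$v{\left(X \right)} = - \frac{2}{3} + \frac{X}{3}$ ($v{\left(X \right)} = - \frac{2 - X}{3} = - \frac{2}{3} + \frac{X}{3}$)
$\left(v{\left(-549 \right)} + 293354\right) - 123946 = \left(\left(- \frac{2}{3} + \frac{1}{3} \left(-549\right)\right) + 293354\right) - 123946 = \left(\left(- \frac{2}{3} - 183\right) + 293354\right) - 123946 = \left(- \frac{551}{3} + 293354\right) - 123946 = \frac{879511}{3} - 123946 = \frac{507673}{3}$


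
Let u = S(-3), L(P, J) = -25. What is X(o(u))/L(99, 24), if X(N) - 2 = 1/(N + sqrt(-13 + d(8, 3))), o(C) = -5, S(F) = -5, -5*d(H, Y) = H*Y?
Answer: -403/5350 + I*sqrt(445)/5350 ≈ -0.075327 + 0.003943*I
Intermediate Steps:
d(H, Y) = -H*Y/5
u = -5
X(N) = 2 + 1/(N + I*sqrt(445)/5) (X(N) = 2 + 1/(N + sqrt(-13 - 1/5*8*3)) = 2 + 1/(N + sqrt(-13 - 24/5)) = 2 + 1/(N + sqrt(-89/5)) = 2 + 1/(N + I*sqrt(445)/5))
X(o(u))/L(99, 24) = ((5 + 10*(-5) + 2*I*sqrt(445))/(5*(-5) + I*sqrt(445)))/(-25) = ((5 - 50 + 2*I*sqrt(445))/(-25 + I*sqrt(445)))*(-1/25) = ((-45 + 2*I*sqrt(445))/(-25 + I*sqrt(445)))*(-1/25) = -(-45 + 2*I*sqrt(445))/(25*(-25 + I*sqrt(445)))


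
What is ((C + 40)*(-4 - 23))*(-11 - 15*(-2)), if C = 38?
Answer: -40014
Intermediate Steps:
((C + 40)*(-4 - 23))*(-11 - 15*(-2)) = ((38 + 40)*(-4 - 23))*(-11 - 15*(-2)) = (78*(-27))*(-11 + 30) = -2106*19 = -40014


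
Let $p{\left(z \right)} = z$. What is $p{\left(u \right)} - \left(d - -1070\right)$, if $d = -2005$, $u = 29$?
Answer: $964$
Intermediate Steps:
$p{\left(u \right)} - \left(d - -1070\right) = 29 - \left(-2005 - -1070\right) = 29 - \left(-2005 + 1070\right) = 29 - -935 = 29 + 935 = 964$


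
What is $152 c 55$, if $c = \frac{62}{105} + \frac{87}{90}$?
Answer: $\frac{91124}{7} \approx 13018.0$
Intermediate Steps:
$c = \frac{109}{70}$ ($c = 62 \cdot \frac{1}{105} + 87 \cdot \frac{1}{90} = \frac{62}{105} + \frac{29}{30} = \frac{109}{70} \approx 1.5571$)
$152 c 55 = 152 \cdot \frac{109}{70} \cdot 55 = \frac{8284}{35} \cdot 55 = \frac{91124}{7}$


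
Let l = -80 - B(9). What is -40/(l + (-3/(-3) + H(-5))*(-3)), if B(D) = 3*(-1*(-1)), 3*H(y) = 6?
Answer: 10/23 ≈ 0.43478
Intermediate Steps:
H(y) = 2 (H(y) = (⅓)*6 = 2)
B(D) = 3 (B(D) = 3*1 = 3)
l = -83 (l = -80 - 1*3 = -80 - 3 = -83)
-40/(l + (-3/(-3) + H(-5))*(-3)) = -40/(-83 + (-3/(-3) + 2)*(-3)) = -40/(-83 + (-3*(-⅓) + 2)*(-3)) = -40/(-83 + (1 + 2)*(-3)) = -40/(-83 + 3*(-3)) = -40/(-83 - 9) = -40/(-92) = -40*(-1/92) = 10/23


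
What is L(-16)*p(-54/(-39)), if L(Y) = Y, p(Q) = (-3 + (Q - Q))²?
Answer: -144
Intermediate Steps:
p(Q) = 9 (p(Q) = (-3 + 0)² = (-3)² = 9)
L(-16)*p(-54/(-39)) = -16*9 = -144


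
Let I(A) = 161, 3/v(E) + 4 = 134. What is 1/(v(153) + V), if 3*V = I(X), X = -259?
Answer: 390/20939 ≈ 0.018626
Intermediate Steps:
v(E) = 3/130 (v(E) = 3/(-4 + 134) = 3/130)
V = 161/3 (V = (⅓)*161 = 161/3 ≈ 53.667)
1/(v(153) + V) = 1/(3/130 + 161/3) = 1/(20939/390) = 390/20939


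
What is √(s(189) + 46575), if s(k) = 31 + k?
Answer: 7*√955 ≈ 216.32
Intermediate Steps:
√(s(189) + 46575) = √((31 + 189) + 46575) = √(220 + 46575) = √46795 = 7*√955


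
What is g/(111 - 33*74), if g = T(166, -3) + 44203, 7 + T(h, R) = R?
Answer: -14731/777 ≈ -18.959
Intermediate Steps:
T(h, R) = -7 + R
g = 44193 (g = (-7 - 3) + 44203 = -10 + 44203 = 44193)
g/(111 - 33*74) = 44193/(111 - 33*74) = 44193/(111 - 2442) = 44193/(-2331) = 44193*(-1/2331) = -14731/777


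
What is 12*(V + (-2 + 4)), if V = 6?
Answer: 96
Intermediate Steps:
12*(V + (-2 + 4)) = 12*(6 + (-2 + 4)) = 12*(6 + 2) = 12*8 = 96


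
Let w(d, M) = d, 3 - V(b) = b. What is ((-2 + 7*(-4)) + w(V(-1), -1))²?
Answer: 676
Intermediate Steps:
V(b) = 3 - b
((-2 + 7*(-4)) + w(V(-1), -1))² = ((-2 + 7*(-4)) + (3 - 1*(-1)))² = ((-2 - 28) + (3 + 1))² = (-30 + 4)² = (-26)² = 676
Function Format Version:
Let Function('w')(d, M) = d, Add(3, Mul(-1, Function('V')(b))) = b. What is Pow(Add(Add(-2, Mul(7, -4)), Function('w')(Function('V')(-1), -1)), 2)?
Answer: 676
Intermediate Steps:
Function('V')(b) = Add(3, Mul(-1, b))
Pow(Add(Add(-2, Mul(7, -4)), Function('w')(Function('V')(-1), -1)), 2) = Pow(Add(Add(-2, Mul(7, -4)), Add(3, Mul(-1, -1))), 2) = Pow(Add(Add(-2, -28), Add(3, 1)), 2) = Pow(Add(-30, 4), 2) = Pow(-26, 2) = 676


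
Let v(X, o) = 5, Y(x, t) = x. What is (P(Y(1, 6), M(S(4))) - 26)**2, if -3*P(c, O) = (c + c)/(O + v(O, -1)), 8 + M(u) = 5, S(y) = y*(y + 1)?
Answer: 6241/9 ≈ 693.44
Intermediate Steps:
S(y) = y*(1 + y)
M(u) = -3 (M(u) = -8 + 5 = -3)
P(c, O) = -2*c/(3*(5 + O)) (P(c, O) = -(c + c)/(3*(O + 5)) = -2*c/(3*(5 + O)))
(P(Y(1, 6), M(S(4))) - 26)**2 = (-2*1/(15 + 3*(-3)) - 26)**2 = (-2*1/(15 - 9) - 26)**2 = (-2*1/6 - 26)**2 = (-2*1*1/6 - 26)**2 = (-1/3 - 26)**2 = (-79/3)**2 = 6241/9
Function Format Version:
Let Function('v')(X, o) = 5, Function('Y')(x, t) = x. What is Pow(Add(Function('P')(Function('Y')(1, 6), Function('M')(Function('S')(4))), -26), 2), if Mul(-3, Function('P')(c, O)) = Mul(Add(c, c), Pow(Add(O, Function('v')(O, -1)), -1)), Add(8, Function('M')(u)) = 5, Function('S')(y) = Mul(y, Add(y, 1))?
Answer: Rational(6241, 9) ≈ 693.44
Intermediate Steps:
Function('S')(y) = Mul(y, Add(1, y))
Function('M')(u) = -3 (Function('M')(u) = Add(-8, 5) = -3)
Function('P')(c, O) = Mul(Rational(-2, 3), c, Pow(Add(5, O), -1)) (Function('P')(c, O) = Mul(Rational(-1, 3), Mul(Add(c, c), Pow(Add(O, 5), -1))) = Mul(Rational(-1, 3), Mul(Mul(2, c), Pow(Add(5, O), -1))) = Mul(Rational(-1, 3), Mul(2, c, Pow(Add(5, O), -1))) = Mul(Rational(-2, 3), c, Pow(Add(5, O), -1)))
Pow(Add(Function('P')(Function('Y')(1, 6), Function('M')(Function('S')(4))), -26), 2) = Pow(Add(Mul(-2, 1, Pow(Add(15, Mul(3, -3)), -1)), -26), 2) = Pow(Add(Mul(-2, 1, Pow(Add(15, -9), -1)), -26), 2) = Pow(Add(Mul(-2, 1, Pow(6, -1)), -26), 2) = Pow(Add(Mul(-2, 1, Rational(1, 6)), -26), 2) = Pow(Add(Rational(-1, 3), -26), 2) = Pow(Rational(-79, 3), 2) = Rational(6241, 9)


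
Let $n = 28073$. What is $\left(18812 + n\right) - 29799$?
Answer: $17086$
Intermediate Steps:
$\left(18812 + n\right) - 29799 = \left(18812 + 28073\right) - 29799 = 46885 - 29799 = 17086$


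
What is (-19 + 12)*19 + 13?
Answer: -120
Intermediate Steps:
(-19 + 12)*19 + 13 = -7*19 + 13 = -133 + 13 = -120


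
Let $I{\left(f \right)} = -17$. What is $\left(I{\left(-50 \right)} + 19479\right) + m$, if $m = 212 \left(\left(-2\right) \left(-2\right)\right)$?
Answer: $20310$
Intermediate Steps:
$m = 848$ ($m = 212 \cdot 4 = 848$)
$\left(I{\left(-50 \right)} + 19479\right) + m = \left(-17 + 19479\right) + 848 = 19462 + 848 = 20310$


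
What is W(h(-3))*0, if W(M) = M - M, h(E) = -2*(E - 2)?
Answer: 0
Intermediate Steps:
h(E) = 4 - 2*E (h(E) = -2*(-2 + E) = 4 - 2*E)
W(M) = 0
W(h(-3))*0 = 0*0 = 0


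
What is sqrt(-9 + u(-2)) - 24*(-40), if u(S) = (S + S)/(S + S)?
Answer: 960 + 2*I*sqrt(2) ≈ 960.0 + 2.8284*I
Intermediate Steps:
u(S) = 1 (u(S) = (2*S)/((2*S)) = (2*S)*(1/(2*S)) = 1)
sqrt(-9 + u(-2)) - 24*(-40) = sqrt(-9 + 1) - 24*(-40) = sqrt(-8) + 960 = 2*I*sqrt(2) + 960 = 960 + 2*I*sqrt(2)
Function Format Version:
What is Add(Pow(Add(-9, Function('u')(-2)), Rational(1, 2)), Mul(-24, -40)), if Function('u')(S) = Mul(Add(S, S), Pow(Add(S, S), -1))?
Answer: Add(960, Mul(2, I, Pow(2, Rational(1, 2)))) ≈ Add(960.00, Mul(2.8284, I))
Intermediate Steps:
Function('u')(S) = 1 (Function('u')(S) = Mul(Mul(2, S), Pow(Mul(2, S), -1)) = Mul(Mul(2, S), Mul(Rational(1, 2), Pow(S, -1))) = 1)
Add(Pow(Add(-9, Function('u')(-2)), Rational(1, 2)), Mul(-24, -40)) = Add(Pow(Add(-9, 1), Rational(1, 2)), Mul(-24, -40)) = Add(Pow(-8, Rational(1, 2)), 960) = Add(Mul(2, I, Pow(2, Rational(1, 2))), 960) = Add(960, Mul(2, I, Pow(2, Rational(1, 2))))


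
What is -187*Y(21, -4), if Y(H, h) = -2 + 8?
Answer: -1122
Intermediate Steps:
Y(H, h) = 6
-187*Y(21, -4) = -187*6 = -1122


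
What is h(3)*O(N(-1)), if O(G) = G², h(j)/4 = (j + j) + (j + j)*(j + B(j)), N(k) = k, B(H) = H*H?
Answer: 312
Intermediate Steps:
B(H) = H²
h(j) = 8*j + 8*j*(j + j²) (h(j) = 4*((j + j) + (j + j)*(j + j²)) = 4*(2*j + (2*j)*(j + j²)) = 4*(2*j + 2*j*(j + j²)) = 8*j + 8*j*(j + j²))
h(3)*O(N(-1)) = (8*3*(1 + 3 + 3²))*(-1)² = (8*3*(1 + 3 + 9))*1 = (8*3*13)*1 = 312*1 = 312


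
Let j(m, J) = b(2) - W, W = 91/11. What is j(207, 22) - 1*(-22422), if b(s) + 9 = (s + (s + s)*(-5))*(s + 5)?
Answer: 245066/11 ≈ 22279.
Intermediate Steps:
b(s) = -9 - 9*s*(5 + s) (b(s) = -9 + (s + (s + s)*(-5))*(s + 5) = -9 + (s + (2*s)*(-5))*(5 + s) = -9 + (s - 10*s)*(5 + s) = -9 + (-9*s)*(5 + s) = -9 - 9*s*(5 + s))
W = 91/11 (W = 91*(1/11) = 91/11 ≈ 8.2727)
j(m, J) = -1576/11 (j(m, J) = (-9 - 45*2 - 9*2²) - 1*91/11 = (-9 - 90 - 9*4) - 91/11 = (-9 - 90 - 36) - 91/11 = -135 - 91/11 = -1576/11)
j(207, 22) - 1*(-22422) = -1576/11 - 1*(-22422) = -1576/11 + 22422 = 245066/11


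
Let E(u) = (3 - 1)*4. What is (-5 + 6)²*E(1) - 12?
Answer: -4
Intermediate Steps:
E(u) = 8 (E(u) = 2*4 = 8)
(-5 + 6)²*E(1) - 12 = (-5 + 6)²*8 - 12 = 1²*8 - 12 = 1*8 - 12 = 8 - 12 = -4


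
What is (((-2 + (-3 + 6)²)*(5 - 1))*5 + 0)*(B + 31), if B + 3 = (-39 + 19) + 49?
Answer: 7980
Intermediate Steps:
B = 26 (B = -3 + ((-39 + 19) + 49) = -3 + (-20 + 49) = -3 + 29 = 26)
(((-2 + (-3 + 6)²)*(5 - 1))*5 + 0)*(B + 31) = (((-2 + (-3 + 6)²)*(5 - 1))*5 + 0)*(26 + 31) = (((-2 + 3²)*4)*5 + 0)*57 = (((-2 + 9)*4)*5 + 0)*57 = ((7*4)*5 + 0)*57 = (28*5 + 0)*57 = (140 + 0)*57 = 140*57 = 7980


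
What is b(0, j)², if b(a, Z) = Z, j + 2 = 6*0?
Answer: 4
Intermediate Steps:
j = -2 (j = -2 + 6*0 = -2 + 0 = -2)
b(0, j)² = (-2)² = 4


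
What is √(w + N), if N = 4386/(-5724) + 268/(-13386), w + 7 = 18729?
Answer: √9422960746833730/709458 ≈ 136.83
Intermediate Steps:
w = 18722 (w = -7 + 18729 = 18722)
N = -1673473/2128374 (N = 4386*(-1/5724) + 268*(-1/13386) = -731/954 - 134/6693 = -1673473/2128374 ≈ -0.78627)
√(w + N) = √(18722 - 1673473/2128374) = √(39845744555/2128374) = √9422960746833730/709458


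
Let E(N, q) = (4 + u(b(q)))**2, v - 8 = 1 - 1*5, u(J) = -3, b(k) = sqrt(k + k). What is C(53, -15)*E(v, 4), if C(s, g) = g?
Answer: -15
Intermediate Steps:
b(k) = sqrt(2)*sqrt(k) (b(k) = sqrt(2*k) = sqrt(2)*sqrt(k))
v = 4 (v = 8 + (1 - 1*5) = 8 + (1 - 5) = 8 - 4 = 4)
E(N, q) = 1 (E(N, q) = (4 - 3)**2 = 1**2 = 1)
C(53, -15)*E(v, 4) = -15*1 = -15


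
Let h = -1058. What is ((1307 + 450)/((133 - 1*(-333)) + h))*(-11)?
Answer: 19327/592 ≈ 32.647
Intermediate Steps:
((1307 + 450)/((133 - 1*(-333)) + h))*(-11) = ((1307 + 450)/((133 - 1*(-333)) - 1058))*(-11) = (1757/((133 + 333) - 1058))*(-11) = (1757/(466 - 1058))*(-11) = (1757/(-592))*(-11) = (1757*(-1/592))*(-11) = -1757/592*(-11) = 19327/592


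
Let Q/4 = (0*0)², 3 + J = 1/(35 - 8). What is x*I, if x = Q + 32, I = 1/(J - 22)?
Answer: -432/337 ≈ -1.2819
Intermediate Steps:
J = -80/27 (J = -3 + 1/(35 - 8) = -3 + 1/27 = -80/27 ≈ -2.9630)
Q = 0 (Q = 4*(0*0)² = 4*0² = 4*0 = 0)
I = -27/674 (I = 1/(-80/27 - 22) = 1/(-674/27) = -27/674 ≈ -0.040059)
x = 32 (x = 0 + 32 = 32)
x*I = 32*(-27/674) = -432/337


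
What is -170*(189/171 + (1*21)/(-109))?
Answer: -321300/2071 ≈ -155.14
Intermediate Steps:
-170*(189/171 + (1*21)/(-109)) = -170*(189*(1/171) + 21*(-1/109)) = -170*(21/19 - 21/109) = -170*1890/2071 = -321300/2071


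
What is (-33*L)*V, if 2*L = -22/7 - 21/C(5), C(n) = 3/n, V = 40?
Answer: 176220/7 ≈ 25174.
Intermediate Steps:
L = -267/14 (L = (-22/7 - 21/(3/5))/2 = (-22*⅐ - 21/(3*(⅕)))/2 = (-22/7 - 21/⅗)/2 = (-22/7 - 21*5/3)/2 = (-22/7 - 35)/2 = (½)*(-267/7) = -267/14 ≈ -19.071)
(-33*L)*V = -33*(-267/14)*40 = (8811/14)*40 = 176220/7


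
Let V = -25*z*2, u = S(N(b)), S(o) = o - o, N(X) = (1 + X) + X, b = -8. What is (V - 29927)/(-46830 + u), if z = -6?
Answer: 29627/46830 ≈ 0.63265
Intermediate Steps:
N(X) = 1 + 2*X
S(o) = 0
u = 0
V = 300 (V = -25*(-6)*2 = 150*2 = 300)
(V - 29927)/(-46830 + u) = (300 - 29927)/(-46830 + 0) = -29627/(-46830) = -29627*(-1/46830) = 29627/46830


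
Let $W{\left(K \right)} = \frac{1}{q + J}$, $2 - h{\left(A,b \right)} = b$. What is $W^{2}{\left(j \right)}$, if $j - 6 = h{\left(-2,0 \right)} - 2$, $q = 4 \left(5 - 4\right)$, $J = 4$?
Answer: $\frac{1}{64} \approx 0.015625$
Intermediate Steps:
$h{\left(A,b \right)} = 2 - b$
$q = 4$ ($q = 4 \cdot 1 = 4$)
$j = 6$ ($j = 6 + \left(\left(2 - 0\right) - 2\right) = 6 + \left(\left(2 + 0\right) - 2\right) = 6 + \left(2 - 2\right) = 6 + 0 = 6$)
$W{\left(K \right)} = \frac{1}{8}$ ($W{\left(K \right)} = \frac{1}{4 + 4} = \frac{1}{8}$)
$W^{2}{\left(j \right)} = \left(\frac{1}{8}\right)^{2} = \frac{1}{64}$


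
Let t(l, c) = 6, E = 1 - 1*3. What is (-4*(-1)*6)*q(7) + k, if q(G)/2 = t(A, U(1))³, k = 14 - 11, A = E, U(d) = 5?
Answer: 10371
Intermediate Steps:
E = -2 (E = 1 - 3 = -2)
A = -2
k = 3
q(G) = 432 (q(G) = 2*6³ = 2*216 = 432)
(-4*(-1)*6)*q(7) + k = (-4*(-1)*6)*432 + 3 = (4*6)*432 + 3 = 24*432 + 3 = 10368 + 3 = 10371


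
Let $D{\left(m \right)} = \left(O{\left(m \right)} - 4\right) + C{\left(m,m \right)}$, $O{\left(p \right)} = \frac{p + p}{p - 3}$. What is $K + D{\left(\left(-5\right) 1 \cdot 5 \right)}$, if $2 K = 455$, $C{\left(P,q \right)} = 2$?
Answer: $\frac{1591}{7} \approx 227.29$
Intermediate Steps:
$O{\left(p \right)} = \frac{2 p}{-3 + p}$
$K = \frac{455}{2}$ ($K = \frac{1}{2} \cdot 455 = \frac{455}{2} \approx 227.5$)
$D{\left(m \right)} = -2 + \frac{2 m}{-3 + m}$ ($D{\left(m \right)} = \left(\frac{2 m}{-3 + m} - 4\right) + 2 = \left(-4 + \frac{2 m}{-3 + m}\right) + 2 = -2 + \frac{2 m}{-3 + m}$)
$K + D{\left(\left(-5\right) 1 \cdot 5 \right)} = \frac{455}{2} + \frac{6}{-3 + \left(-5\right) 1 \cdot 5} = \frac{455}{2} + \frac{6}{-3 - 25} = \frac{455}{2} + \frac{6}{-28} = \frac{455}{2} + 6 \left(- \frac{1}{28}\right) = \frac{455}{2} - \frac{3}{14} = \frac{1591}{7}$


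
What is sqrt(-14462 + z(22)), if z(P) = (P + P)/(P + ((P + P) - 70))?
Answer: I*sqrt(14473) ≈ 120.3*I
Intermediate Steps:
z(P) = 2*P/(-70 + 3*P) (z(P) = (2*P)/(P + (2*P - 70)) = (2*P)/(P + (-70 + 2*P)) = (2*P)/(-70 + 3*P) = 2*P/(-70 + 3*P))
sqrt(-14462 + z(22)) = sqrt(-14462 + 2*22/(-70 + 3*22)) = sqrt(-14462 + 2*22/(-70 + 66)) = sqrt(-14462 + 2*22/(-4)) = sqrt(-14462 + 2*22*(-1/4)) = sqrt(-14462 - 11) = sqrt(-14473) = I*sqrt(14473)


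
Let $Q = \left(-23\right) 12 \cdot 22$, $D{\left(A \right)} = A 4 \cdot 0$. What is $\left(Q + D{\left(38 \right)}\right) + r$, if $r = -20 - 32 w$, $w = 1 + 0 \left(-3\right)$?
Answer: $-6124$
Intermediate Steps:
$D{\left(A \right)} = 0$ ($D{\left(A \right)} = 4 A 0 = 0$)
$Q = -6072$ ($Q = \left(-276\right) 22 = -6072$)
$w = 1$ ($w = 1 + 0 = 1$)
$r = -52$ ($r = -20 - 32 = -52$)
$\left(Q + D{\left(38 \right)}\right) + r = \left(-6072 + 0\right) - 52 = -6072 - 52 = -6124$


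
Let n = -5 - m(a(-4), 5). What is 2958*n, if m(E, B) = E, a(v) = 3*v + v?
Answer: 32538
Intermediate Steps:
a(v) = 4*v
n = 11 (n = -5 - 4*(-4) = -5 - 1*(-16) = -5 + 16 = 11)
2958*n = 2958*11 = 32538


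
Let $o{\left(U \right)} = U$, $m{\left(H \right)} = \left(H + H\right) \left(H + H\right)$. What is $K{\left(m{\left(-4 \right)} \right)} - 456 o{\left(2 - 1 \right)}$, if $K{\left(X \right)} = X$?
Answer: $-392$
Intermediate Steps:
$m{\left(H \right)} = 4 H^{2}$ ($m{\left(H \right)} = 2 H 2 H = 4 H^{2}$)
$K{\left(m{\left(-4 \right)} \right)} - 456 o{\left(2 - 1 \right)} = 4 \left(-4\right)^{2} - 456 \left(2 - 1\right) = 4 \cdot 16 - 456 = 64 - 456 = -392$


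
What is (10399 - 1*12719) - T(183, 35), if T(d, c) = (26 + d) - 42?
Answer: -2487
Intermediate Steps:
T(d, c) = -16 + d
(10399 - 1*12719) - T(183, 35) = (10399 - 1*12719) - (-16 + 183) = (10399 - 12719) - 1*167 = -2320 - 167 = -2487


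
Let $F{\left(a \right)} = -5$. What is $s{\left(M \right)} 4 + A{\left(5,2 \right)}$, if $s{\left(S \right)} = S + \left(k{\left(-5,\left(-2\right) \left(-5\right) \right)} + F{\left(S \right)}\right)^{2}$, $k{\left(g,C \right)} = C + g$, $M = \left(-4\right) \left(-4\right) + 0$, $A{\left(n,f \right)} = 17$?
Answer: $81$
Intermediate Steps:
$M = 16$ ($M = 16 + 0 = 16$)
$s{\left(S \right)} = S$ ($s{\left(S \right)} = S + \left(\left(\left(-2\right) \left(-5\right) - 5\right) - 5\right)^{2} = S + \left(\left(10 - 5\right) - 5\right)^{2} = S + \left(5 - 5\right)^{2} = S + 0^{2} = S + 0 = S$)
$s{\left(M \right)} 4 + A{\left(5,2 \right)} = 16 \cdot 4 + 17 = 64 + 17 = 81$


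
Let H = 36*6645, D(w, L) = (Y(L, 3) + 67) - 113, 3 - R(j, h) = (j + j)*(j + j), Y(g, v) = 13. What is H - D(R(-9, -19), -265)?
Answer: 239253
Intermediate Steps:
R(j, h) = 3 - 4*j² (R(j, h) = 3 - (j + j)*(j + j) = 3 - 2*j*2*j = 3 - 4*j²)
D(w, L) = -33 (D(w, L) = (13 + 67) - 113 = 80 - 113 = -33)
H = 239220
H - D(R(-9, -19), -265) = 239220 - 1*(-33) = 239220 + 33 = 239253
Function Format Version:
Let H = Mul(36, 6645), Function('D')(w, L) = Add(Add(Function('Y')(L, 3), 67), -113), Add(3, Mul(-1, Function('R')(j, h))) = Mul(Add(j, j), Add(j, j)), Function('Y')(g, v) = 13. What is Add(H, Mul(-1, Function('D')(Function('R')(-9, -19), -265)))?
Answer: 239253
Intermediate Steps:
Function('R')(j, h) = Add(3, Mul(-4, Pow(j, 2))) (Function('R')(j, h) = Add(3, Mul(-1, Mul(Add(j, j), Add(j, j)))) = Add(3, Mul(-1, Mul(Mul(2, j), Mul(2, j)))) = Add(3, Mul(-1, Mul(4, Pow(j, 2)))) = Add(3, Mul(-4, Pow(j, 2))))
Function('D')(w, L) = -33 (Function('D')(w, L) = Add(Add(13, 67), -113) = Add(80, -113) = -33)
H = 239220
Add(H, Mul(-1, Function('D')(Function('R')(-9, -19), -265))) = Add(239220, Mul(-1, -33)) = Add(239220, 33) = 239253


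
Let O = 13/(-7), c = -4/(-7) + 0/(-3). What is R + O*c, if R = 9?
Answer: 389/49 ≈ 7.9388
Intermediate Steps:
c = 4/7 (c = -4*(-1/7) + 0*(-1/3) = 4/7 + 0 = 4/7 ≈ 0.57143)
O = -13/7 (O = 13*(-1/7) = -13/7 ≈ -1.8571)
R + O*c = 9 - 13/7*4/7 = 9 - 52/49 = 389/49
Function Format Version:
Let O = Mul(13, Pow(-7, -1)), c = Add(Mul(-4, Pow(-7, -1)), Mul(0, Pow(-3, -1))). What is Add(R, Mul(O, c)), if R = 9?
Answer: Rational(389, 49) ≈ 7.9388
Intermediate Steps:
c = Rational(4, 7) (c = Add(Mul(-4, Rational(-1, 7)), Mul(0, Rational(-1, 3))) = Add(Rational(4, 7), 0) = Rational(4, 7) ≈ 0.57143)
O = Rational(-13, 7) (O = Mul(13, Rational(-1, 7)) = Rational(-13, 7) ≈ -1.8571)
Add(R, Mul(O, c)) = Add(9, Mul(Rational(-13, 7), Rational(4, 7))) = Add(9, Rational(-52, 49)) = Rational(389, 49)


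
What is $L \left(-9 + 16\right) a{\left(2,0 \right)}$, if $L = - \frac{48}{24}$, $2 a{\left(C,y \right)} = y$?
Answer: $0$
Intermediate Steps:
$a{\left(C,y \right)} = \frac{y}{2}$
$L = -2$ ($L = \left(-48\right) \frac{1}{24} = -2$)
$L \left(-9 + 16\right) a{\left(2,0 \right)} = - 2 \left(-9 + 16\right) \frac{1}{2} \cdot 0 = - 2 \cdot 7 \cdot 0 = \left(-2\right) 0 = 0$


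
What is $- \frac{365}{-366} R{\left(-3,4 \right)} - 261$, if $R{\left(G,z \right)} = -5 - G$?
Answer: $- \frac{48128}{183} \approx -262.99$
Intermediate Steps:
$- \frac{365}{-366} R{\left(-3,4 \right)} - 261 = - \frac{365}{-366} \left(-5 - -3\right) - 261 = \left(-365\right) \left(- \frac{1}{366}\right) \left(-5 + 3\right) - 261 = \frac{365}{366} \left(-2\right) - 261 = - \frac{365}{183} - 261 = - \frac{48128}{183}$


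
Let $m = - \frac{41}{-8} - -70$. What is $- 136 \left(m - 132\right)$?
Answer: $7735$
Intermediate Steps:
$m = \frac{601}{8}$ ($m = \left(-41\right) \left(- \frac{1}{8}\right) + 70 = \frac{41}{8} + 70 = \frac{601}{8} \approx 75.125$)
$- 136 \left(m - 132\right) = - 136 \left(\frac{601}{8} - 132\right) = \left(-136\right) \left(- \frac{455}{8}\right) = 7735$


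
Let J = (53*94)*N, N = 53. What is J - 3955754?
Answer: -3691708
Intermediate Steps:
J = 264046 (J = (53*94)*53 = 4982*53 = 264046)
J - 3955754 = 264046 - 3955754 = -3691708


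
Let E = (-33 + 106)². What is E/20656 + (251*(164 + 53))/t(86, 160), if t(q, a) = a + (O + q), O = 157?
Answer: 36361869/268528 ≈ 135.41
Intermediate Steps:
E = 5329 (E = 73² = 5329)
t(q, a) = 157 + a + q (t(q, a) = a + (157 + q) = 157 + a + q)
E/20656 + (251*(164 + 53))/t(86, 160) = 5329/20656 + (251*(164 + 53))/(157 + 160 + 86) = 5329*(1/20656) + (251*217)/403 = 5329/20656 + 54467*(1/403) = 5329/20656 + 1757/13 = 36361869/268528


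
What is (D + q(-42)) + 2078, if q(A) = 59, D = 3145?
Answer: 5282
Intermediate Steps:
(D + q(-42)) + 2078 = (3145 + 59) + 2078 = 3204 + 2078 = 5282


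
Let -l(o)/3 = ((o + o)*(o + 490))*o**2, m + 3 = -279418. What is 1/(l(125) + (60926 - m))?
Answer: -1/7206690903 ≈ -1.3876e-10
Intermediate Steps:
m = -279421 (m = -3 - 279418 = -279421)
l(o) = -6*o**3*(490 + o) (l(o) = -3*(o + o)*(o + 490)*o**2 = -3*(2*o)*(490 + o)*o**2 = -3*2*o*(490 + o)*o**2 = -6*o**3*(490 + o))
1/(l(125) + (60926 - m)) = 1/(6*125**3*(-490 - 1*125) + (60926 - 1*(-279421))) = 1/(6*1953125*(-490 - 125) + (60926 + 279421)) = 1/(6*1953125*(-615) + 340347) = 1/(-7207031250 + 340347) = 1/(-7206690903) = -1/7206690903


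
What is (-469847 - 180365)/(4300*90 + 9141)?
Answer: -650212/396141 ≈ -1.6414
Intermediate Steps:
(-469847 - 180365)/(4300*90 + 9141) = -650212/(387000 + 9141) = -650212/396141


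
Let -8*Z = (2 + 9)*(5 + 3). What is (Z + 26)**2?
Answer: 225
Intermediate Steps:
Z = -11 (Z = -(2 + 9)*(5 + 3)/8 = -11*8/8 = -1/8*88 = -11)
(Z + 26)**2 = (-11 + 26)**2 = 15**2 = 225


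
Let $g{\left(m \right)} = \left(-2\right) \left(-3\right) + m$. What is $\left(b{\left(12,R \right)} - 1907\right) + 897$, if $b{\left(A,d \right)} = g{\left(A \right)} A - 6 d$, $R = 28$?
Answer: $-962$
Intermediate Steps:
$g{\left(m \right)} = 6 + m$
$b{\left(A,d \right)} = - 6 d + A \left(6 + A\right)$ ($b{\left(A,d \right)} = \left(6 + A\right) A - 6 d = A \left(6 + A\right) - 6 d = - 6 d + A \left(6 + A\right)$)
$\left(b{\left(12,R \right)} - 1907\right) + 897 = \left(\left(\left(-6\right) 28 + 12 \left(6 + 12\right)\right) - 1907\right) + 897 = \left(\left(-168 + 12 \cdot 18\right) - 1907\right) + 897 = \left(\left(-168 + 216\right) - 1907\right) + 897 = \left(48 - 1907\right) + 897 = -1859 + 897 = -962$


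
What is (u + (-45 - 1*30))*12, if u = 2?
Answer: -876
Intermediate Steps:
(u + (-45 - 1*30))*12 = (2 + (-45 - 1*30))*12 = (2 + (-45 - 30))*12 = (2 - 75)*12 = -73*12 = -876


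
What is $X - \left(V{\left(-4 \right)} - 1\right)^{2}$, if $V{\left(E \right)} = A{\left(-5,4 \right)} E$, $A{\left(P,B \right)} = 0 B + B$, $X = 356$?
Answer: $67$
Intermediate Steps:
$A{\left(P,B \right)} = B$ ($A{\left(P,B \right)} = 0 + B = B$)
$V{\left(E \right)} = 4 E$
$X - \left(V{\left(-4 \right)} - 1\right)^{2} = 356 - \left(4 \left(-4\right) - 1\right)^{2} = 356 - \left(-16 - 1\right)^{2} = 356 - \left(-17\right)^{2} = 356 - 289 = 67$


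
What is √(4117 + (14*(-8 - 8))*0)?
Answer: √4117 ≈ 64.164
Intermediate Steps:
√(4117 + (14*(-8 - 8))*0) = √(4117 + (14*(-16))*0) = √(4117 - 224*0) = √(4117 + 0) = √4117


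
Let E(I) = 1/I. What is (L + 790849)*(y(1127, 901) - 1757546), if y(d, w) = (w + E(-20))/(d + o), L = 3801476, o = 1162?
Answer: -24633365353334455/3052 ≈ -8.0712e+12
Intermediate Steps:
y(d, w) = (-1/20 + w)/(1162 + d) (y(d, w) = (w + 1/(-20))/(d + 1162) = (w - 1/20)/(1162 + d) = (-1/20 + w)/(1162 + d))
(L + 790849)*(y(1127, 901) - 1757546) = (3801476 + 790849)*((-1/20 + 901)/(1162 + 1127) - 1757546) = 4592325*((18019/20)/2289 - 1757546) = 4592325*((1/2289)*(18019/20) - 1757546) = 4592325*(18019/45780 - 1757546) = 4592325*(-80460437861/45780) = -24633365353334455/3052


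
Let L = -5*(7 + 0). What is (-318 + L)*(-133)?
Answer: 46949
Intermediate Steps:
L = -35 (L = -5*7 = -35)
(-318 + L)*(-133) = (-318 - 35)*(-133) = -353*(-133) = 46949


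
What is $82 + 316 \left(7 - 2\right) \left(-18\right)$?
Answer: $-28358$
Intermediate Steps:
$82 + 316 \left(7 - 2\right) \left(-18\right) = 82 + 316 \cdot 5 \left(-18\right) = 82 + 316 \left(-90\right) = 82 - 28440 = -28358$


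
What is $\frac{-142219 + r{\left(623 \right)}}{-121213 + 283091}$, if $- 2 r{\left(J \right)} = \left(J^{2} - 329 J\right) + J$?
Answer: $- \frac{468223}{323756} \approx -1.4462$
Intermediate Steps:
$r{\left(J \right)} = 164 J - \frac{J^{2}}{2}$ ($r{\left(J \right)} = - \frac{\left(J^{2} - 329 J\right) + J}{2} = - \frac{J^{2} - 328 J}{2} = 164 J - \frac{J^{2}}{2}$)
$\frac{-142219 + r{\left(623 \right)}}{-121213 + 283091} = \frac{-142219 + \frac{1}{2} \cdot 623 \left(328 - 623\right)}{-121213 + 283091} = \frac{-142219 + \frac{1}{2} \cdot 623 \left(328 - 623\right)}{161878} = \left(-142219 + \frac{1}{2} \cdot 623 \left(-295\right)\right) \frac{1}{161878} = \left(-142219 - \frac{183785}{2}\right) \frac{1}{161878} = \left(- \frac{468223}{2}\right) \frac{1}{161878} = - \frac{468223}{323756}$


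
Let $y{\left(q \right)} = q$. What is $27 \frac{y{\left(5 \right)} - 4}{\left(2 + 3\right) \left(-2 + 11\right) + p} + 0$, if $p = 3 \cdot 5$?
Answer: $\frac{9}{20} \approx 0.45$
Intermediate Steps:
$p = 15$
$27 \frac{y{\left(5 \right)} - 4}{\left(2 + 3\right) \left(-2 + 11\right) + p} + 0 = 27 \frac{5 - 4}{\left(2 + 3\right) \left(-2 + 11\right) + 15} + 0 = 27 \cdot 1 \frac{1}{5 \cdot 9 + 15} + 0 = 27 \cdot 1 \frac{1}{45 + 15} + 0 = 27 \cdot 1 \cdot \frac{1}{60} + 0 = 27 \cdot \frac{1}{60} + 0 = \frac{9}{20} + 0 = \frac{9}{20}$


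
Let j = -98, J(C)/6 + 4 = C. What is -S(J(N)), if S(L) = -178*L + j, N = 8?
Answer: 4370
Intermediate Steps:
J(C) = -24 + 6*C
S(L) = -98 - 178*L (S(L) = -178*L - 98 = -98 - 178*L)
-S(J(N)) = -(-98 - 178*(-24 + 6*8)) = -(-98 - 178*(-24 + 48)) = -(-98 - 178*24) = -(-98 - 4272) = -1*(-4370) = 4370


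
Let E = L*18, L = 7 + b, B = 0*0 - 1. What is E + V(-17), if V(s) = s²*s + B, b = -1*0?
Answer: -4788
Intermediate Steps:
b = 0
B = -1 (B = 0 - 1 = -1)
L = 7 (L = 7 + 0 = 7)
V(s) = -1 + s³ (V(s) = s²*s - 1 = s³ - 1 = -1 + s³)
E = 126 (E = 7*18 = 126)
E + V(-17) = 126 + (-1 + (-17)³) = 126 + (-1 - 4913) = 126 - 4914 = -4788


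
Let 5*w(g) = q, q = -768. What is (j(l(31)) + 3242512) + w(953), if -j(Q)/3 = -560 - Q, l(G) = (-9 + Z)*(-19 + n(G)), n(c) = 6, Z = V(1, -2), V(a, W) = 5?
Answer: 16220972/5 ≈ 3.2442e+6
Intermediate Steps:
Z = 5
w(g) = -768/5 (w(g) = (1/5)*(-768) = -768/5)
l(G) = 52 (l(G) = (-9 + 5)*(-19 + 6) = -4*(-13) = 52)
j(Q) = 1680 + 3*Q (j(Q) = -3*(-560 - Q) = 1680 + 3*Q)
(j(l(31)) + 3242512) + w(953) = ((1680 + 3*52) + 3242512) - 768/5 = ((1680 + 156) + 3242512) - 768/5 = (1836 + 3242512) - 768/5 = 3244348 - 768/5 = 16220972/5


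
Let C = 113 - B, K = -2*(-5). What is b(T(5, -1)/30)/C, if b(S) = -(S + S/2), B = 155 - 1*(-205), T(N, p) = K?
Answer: 1/494 ≈ 0.0020243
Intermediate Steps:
K = 10
T(N, p) = 10
B = 360 (B = 155 + 205 = 360)
C = -247 (C = 113 - 1*360 = 113 - 360 = -247)
b(S) = -3*S/2 (b(S) = -(S + S*(1/2)) = -(S + S/2) = -3*S/2)
b(T(5, -1)/30)/C = -15/30/(-247) = -15/30*(-1/247) = -3/2*1/3*(-1/247) = -1/2*(-1/247) = 1/494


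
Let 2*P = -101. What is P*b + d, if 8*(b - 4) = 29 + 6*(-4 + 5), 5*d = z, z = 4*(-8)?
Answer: -34347/80 ≈ -429.34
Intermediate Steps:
P = -101/2 (P = (½)*(-101) = -101/2 ≈ -50.500)
z = -32
d = -32/5 (d = (⅕)*(-32) = -32/5 ≈ -6.4000)
b = 67/8 (b = 4 + (29 + 6*(-4 + 5))/8 = 4 + (29 + 6*1)/8 = 4 + (29 + 6)/8 = 4 + (⅛)*35 = 4 + 35/8 = 67/8 ≈ 8.3750)
P*b + d = -101/2*67/8 - 32/5 = -6767/16 - 32/5 = -34347/80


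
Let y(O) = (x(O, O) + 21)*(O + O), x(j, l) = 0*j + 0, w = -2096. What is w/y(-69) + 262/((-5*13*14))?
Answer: 41003/94185 ≈ 0.43535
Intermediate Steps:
x(j, l) = 0 (x(j, l) = 0 + 0 = 0)
y(O) = 42*O (y(O) = (0 + 21)*(O + O) = 21*(2*O) = 42*O)
w/y(-69) + 262/((-5*13*14)) = -2096/(42*(-69)) + 262/((-5*13*14)) = -2096/(-2898) + 262/((-65*14)) = -2096*(-1/2898) + 262/(-910) = 1048/1449 + 262*(-1/910) = 1048/1449 - 131/455 = 41003/94185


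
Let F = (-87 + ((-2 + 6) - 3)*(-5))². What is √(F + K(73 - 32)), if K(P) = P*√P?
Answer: √(8464 + 41*√41) ≈ 93.416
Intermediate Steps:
K(P) = P^(3/2)
F = 8464 (F = (-87 + (4 - 3)*(-5))² = (-87 + 1*(-5))² = (-87 - 5)² = (-92)² = 8464)
√(F + K(73 - 32)) = √(8464 + (73 - 32)^(3/2)) = √(8464 + 41^(3/2)) = √(8464 + 41*√41)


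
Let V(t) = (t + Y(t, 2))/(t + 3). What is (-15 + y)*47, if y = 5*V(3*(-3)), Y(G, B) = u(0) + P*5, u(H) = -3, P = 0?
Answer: -235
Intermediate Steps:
Y(G, B) = -3 (Y(G, B) = -3 + 0*5 = -3 + 0 = -3)
V(t) = (-3 + t)/(3 + t) (V(t) = (t - 3)/(t + 3) = (-3 + t)/(3 + t))
y = 10 (y = 5*((-3 + 3*(-3))/(3 + 3*(-3))) = 5*((-3 - 9)/(3 - 9)) = 5*(-12/(-6)) = 5*(-1/6*(-12)) = 5*2 = 10)
(-15 + y)*47 = (-15 + 10)*47 = -5*47 = -235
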